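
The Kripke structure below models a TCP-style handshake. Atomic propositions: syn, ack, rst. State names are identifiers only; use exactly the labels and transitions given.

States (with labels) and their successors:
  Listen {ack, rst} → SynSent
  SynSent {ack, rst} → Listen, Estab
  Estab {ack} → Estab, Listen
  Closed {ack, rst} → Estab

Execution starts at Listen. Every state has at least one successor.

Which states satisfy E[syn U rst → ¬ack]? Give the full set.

{Estab}

States satisfying syn: ∅.
States satisfying rst → ¬ack: {Estab}.
States satisfying E[syn U rst → ¬ack]: {Estab}.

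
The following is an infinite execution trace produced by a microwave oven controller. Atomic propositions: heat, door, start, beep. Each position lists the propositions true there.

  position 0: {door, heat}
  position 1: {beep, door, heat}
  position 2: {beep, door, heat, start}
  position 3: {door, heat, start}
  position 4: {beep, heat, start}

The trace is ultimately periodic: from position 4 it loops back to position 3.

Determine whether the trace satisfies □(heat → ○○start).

Satisfied

heat → ○○start holds at every position 0..4, and those are all positions ever visited, so □(heat → ○○start) holds.
Positions where heat holds: 0, 1, 2, 3, 4.
Check ○○start at each: 0→ok, 1→ok, 2→ok, 3→ok, 4→ok.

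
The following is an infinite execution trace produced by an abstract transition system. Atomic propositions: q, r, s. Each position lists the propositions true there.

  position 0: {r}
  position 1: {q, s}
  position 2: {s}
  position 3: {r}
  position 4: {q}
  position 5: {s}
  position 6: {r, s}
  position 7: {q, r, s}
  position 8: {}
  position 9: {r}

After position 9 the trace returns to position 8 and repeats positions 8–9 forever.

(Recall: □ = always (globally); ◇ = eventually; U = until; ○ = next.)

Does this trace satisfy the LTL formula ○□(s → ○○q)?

Violated

The position after 0 is 1; □(s → ○○q) is false there.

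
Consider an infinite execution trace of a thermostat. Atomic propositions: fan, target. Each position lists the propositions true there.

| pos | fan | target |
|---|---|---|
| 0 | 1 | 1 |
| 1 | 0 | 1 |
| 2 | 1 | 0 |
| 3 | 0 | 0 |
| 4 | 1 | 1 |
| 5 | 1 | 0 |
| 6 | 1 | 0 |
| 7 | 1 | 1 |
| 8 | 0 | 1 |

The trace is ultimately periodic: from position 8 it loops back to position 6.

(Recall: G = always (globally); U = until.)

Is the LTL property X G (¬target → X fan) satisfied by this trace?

Violated

The position after 0 is 1; G (¬target → X fan) is false there.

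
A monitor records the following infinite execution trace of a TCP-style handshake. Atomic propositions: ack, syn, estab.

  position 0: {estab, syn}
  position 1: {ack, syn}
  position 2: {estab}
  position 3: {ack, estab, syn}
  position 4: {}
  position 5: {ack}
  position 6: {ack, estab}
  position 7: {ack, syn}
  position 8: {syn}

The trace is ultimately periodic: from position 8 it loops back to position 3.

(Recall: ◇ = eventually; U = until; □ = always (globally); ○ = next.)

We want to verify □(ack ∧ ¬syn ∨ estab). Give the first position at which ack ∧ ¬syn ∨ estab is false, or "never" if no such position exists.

1

Check ack ∧ ¬syn ∨ estab at each position in order: 0 ✓.
At position 1 the labels are {ack, syn}, so ack ∧ ¬syn ∨ estab is false there. This is the first violation.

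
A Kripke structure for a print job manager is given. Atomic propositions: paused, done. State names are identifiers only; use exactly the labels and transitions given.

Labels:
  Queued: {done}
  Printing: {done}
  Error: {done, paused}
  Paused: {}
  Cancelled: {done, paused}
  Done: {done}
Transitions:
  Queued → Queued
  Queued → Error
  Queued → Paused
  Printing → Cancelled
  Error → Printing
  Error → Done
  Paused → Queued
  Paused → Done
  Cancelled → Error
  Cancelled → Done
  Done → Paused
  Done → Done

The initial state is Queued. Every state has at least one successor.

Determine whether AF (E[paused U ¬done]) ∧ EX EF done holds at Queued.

States satisfying E[paused U ¬done]: {Paused}.
States satisfying AF (E[paused U ¬done]): {Paused}.
States satisfying EF done: {Queued, Printing, Error, Paused, Cancelled, Done}.
States satisfying EX EF done: {Queued, Printing, Error, Paused, Cancelled, Done}.
States satisfying AF (E[paused U ¬done]) ∧ EX EF done: {Paused}.
Queued ∉ Sat(AF (E[paused U ¬done]) ∧ EX EF done).

Violated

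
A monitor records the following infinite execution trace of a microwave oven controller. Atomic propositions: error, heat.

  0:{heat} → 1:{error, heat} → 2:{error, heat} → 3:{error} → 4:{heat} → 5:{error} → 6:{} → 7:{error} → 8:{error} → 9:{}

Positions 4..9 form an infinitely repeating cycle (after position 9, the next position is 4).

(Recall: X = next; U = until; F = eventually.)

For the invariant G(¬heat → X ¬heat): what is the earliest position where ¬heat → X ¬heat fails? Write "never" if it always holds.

Check ¬heat → X ¬heat at each position in order: 0 ✓, 1 ✓, 2 ✓.
At position 3 the labels are {error} and the next position 4 has {heat}, so ¬heat → X ¬heat is false there. This is the first violation.

3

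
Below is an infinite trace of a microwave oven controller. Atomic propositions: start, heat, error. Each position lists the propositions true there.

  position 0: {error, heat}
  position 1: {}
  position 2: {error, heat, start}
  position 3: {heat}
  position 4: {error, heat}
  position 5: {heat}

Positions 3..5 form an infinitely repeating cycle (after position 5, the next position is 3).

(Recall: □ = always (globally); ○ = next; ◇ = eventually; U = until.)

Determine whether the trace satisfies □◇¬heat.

◇¬heat must hold at every position from 0 onward. It fails at position 2, so □◇¬heat is false.

Violated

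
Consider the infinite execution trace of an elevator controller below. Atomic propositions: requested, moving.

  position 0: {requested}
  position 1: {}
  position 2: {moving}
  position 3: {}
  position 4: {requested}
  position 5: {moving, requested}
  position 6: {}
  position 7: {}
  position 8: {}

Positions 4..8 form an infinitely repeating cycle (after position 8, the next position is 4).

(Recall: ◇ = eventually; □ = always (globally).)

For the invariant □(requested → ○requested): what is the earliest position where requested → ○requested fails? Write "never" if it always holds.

0

At position 0 the labels are {requested} and the next position 1 has {}, so requested → ○requested is false there. This is the first violation.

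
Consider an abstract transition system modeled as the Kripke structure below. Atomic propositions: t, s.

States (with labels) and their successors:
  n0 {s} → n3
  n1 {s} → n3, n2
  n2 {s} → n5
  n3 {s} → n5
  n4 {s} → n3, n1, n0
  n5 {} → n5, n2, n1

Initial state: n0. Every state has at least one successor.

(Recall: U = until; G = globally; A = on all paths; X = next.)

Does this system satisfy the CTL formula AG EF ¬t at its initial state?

Holds

States satisfying EF ¬t: {n0, n1, n2, n3, n4, n5}.
States satisfying AG EF ¬t: {n0, n1, n2, n3, n4, n5}.
Every state reachable from n0 satisfies EF ¬t.
n0 ∈ Sat(AG EF ¬t).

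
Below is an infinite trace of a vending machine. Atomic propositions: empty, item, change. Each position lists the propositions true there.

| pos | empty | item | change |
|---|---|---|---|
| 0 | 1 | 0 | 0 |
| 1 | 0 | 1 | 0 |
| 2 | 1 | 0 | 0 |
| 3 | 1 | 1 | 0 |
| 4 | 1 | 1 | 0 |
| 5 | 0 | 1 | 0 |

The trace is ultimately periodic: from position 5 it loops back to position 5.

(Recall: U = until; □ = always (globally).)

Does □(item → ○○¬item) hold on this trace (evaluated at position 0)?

item → ○○¬item must hold at every position from 0 onward. It fails at position 1, so □(item → ○○¬item) is false.
Positions where item holds: 1, 3, 4, 5.
Check ○○¬item at each: 1→fails, 3→fails, 4→fails, 5→fails.

Violated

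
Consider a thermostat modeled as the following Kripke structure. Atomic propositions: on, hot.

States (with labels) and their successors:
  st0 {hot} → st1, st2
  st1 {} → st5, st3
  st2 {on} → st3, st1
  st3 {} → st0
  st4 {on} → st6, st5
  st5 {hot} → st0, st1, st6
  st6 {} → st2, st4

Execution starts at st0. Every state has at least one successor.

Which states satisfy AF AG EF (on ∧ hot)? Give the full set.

none

States satisfying AG EF (on ∧ hot): ∅.
States satisfying AF AG EF (on ∧ hot): ∅.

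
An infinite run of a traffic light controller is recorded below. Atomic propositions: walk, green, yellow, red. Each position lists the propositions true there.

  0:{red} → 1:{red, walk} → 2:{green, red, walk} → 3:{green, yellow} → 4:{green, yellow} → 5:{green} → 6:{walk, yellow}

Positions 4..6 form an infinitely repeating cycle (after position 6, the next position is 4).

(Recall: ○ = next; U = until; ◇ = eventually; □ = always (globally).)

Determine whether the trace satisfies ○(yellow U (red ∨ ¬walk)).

The position after 0 is 1; yellow U (red ∨ ¬walk) is true there.

Satisfied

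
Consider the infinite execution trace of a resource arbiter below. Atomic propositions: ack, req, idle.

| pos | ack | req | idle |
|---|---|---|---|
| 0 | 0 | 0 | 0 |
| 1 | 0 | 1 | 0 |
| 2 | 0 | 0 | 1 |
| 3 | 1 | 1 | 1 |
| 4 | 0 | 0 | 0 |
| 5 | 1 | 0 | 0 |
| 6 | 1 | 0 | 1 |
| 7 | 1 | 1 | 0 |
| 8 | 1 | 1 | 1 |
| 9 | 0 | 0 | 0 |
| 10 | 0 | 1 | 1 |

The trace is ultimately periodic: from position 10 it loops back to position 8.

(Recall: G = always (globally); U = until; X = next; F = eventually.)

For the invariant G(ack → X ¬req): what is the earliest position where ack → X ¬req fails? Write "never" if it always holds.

Check ack → X ¬req at each position in order: 0 ✓, 1 ✓, 2 ✓, 3 ✓, 4 ✓, 5 ✓.
At position 6 the labels are {ack, idle} and the next position 7 has {ack, req}, so ack → X ¬req is false there. This is the first violation.

6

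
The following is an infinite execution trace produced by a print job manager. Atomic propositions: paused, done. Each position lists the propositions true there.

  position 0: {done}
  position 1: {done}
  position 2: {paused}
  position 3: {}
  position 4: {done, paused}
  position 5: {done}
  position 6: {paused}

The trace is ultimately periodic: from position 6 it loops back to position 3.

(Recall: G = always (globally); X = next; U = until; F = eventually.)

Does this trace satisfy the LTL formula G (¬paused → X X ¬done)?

¬paused → X X ¬done must hold at every position from 0 onward. It fails at position 3, so G (¬paused → X X ¬done) is false.
Positions where ¬paused holds: 0, 1, 3, 5.
Check X X ¬done at each: 0→ok, 1→ok, 3→fails, 5→ok.

Violated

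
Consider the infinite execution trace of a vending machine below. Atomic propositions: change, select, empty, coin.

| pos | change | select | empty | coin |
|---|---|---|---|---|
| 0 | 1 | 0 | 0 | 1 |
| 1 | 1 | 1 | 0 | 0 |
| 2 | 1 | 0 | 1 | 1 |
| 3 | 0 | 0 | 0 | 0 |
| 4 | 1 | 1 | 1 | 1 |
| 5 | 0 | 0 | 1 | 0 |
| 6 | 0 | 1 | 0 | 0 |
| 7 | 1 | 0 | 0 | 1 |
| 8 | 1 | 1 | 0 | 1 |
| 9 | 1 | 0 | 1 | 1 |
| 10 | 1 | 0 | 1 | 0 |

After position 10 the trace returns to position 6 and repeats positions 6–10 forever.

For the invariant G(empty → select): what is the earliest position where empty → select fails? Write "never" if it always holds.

2

Check empty → select at each position in order: 0 ✓, 1 ✓.
At position 2 the labels are {change, coin, empty}, so empty → select is false there. This is the first violation.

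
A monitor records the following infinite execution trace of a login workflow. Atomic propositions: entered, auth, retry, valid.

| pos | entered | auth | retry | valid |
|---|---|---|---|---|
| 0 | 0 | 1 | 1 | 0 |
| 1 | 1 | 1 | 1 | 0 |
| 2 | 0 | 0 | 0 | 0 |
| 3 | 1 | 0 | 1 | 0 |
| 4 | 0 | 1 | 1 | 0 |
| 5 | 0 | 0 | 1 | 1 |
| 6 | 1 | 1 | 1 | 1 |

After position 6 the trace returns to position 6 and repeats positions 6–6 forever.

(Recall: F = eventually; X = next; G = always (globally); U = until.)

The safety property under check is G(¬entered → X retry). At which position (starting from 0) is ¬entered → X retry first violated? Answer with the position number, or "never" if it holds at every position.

never

¬entered → X retry holds at every position 0..6, and those are all the positions the trace ever visits, so the invariant G(¬entered → X retry) is never violated.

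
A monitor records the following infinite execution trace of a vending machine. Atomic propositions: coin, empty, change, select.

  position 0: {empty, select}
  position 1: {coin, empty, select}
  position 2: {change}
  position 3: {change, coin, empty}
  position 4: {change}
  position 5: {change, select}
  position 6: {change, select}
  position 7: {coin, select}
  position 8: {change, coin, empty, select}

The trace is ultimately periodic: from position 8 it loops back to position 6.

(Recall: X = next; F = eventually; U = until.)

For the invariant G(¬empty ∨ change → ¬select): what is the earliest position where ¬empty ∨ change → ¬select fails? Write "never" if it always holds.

5

Check ¬empty ∨ change → ¬select at each position in order: 0 ✓, 1 ✓, 2 ✓, 3 ✓, 4 ✓.
At position 5 the labels are {change, select}, so ¬empty ∨ change → ¬select is false there. This is the first violation.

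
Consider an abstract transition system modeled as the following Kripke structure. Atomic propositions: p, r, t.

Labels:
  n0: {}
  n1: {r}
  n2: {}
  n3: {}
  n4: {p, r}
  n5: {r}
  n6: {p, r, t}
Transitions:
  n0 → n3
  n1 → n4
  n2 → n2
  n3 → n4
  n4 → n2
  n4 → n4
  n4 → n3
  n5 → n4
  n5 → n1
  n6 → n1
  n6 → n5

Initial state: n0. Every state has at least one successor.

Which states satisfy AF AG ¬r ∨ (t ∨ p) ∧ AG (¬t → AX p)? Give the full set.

{n2}

States satisfying AG ¬r: {n2}.
States satisfying AF AG ¬r: {n2}.
States satisfying t ∨ p: {n4, n6}.
States satisfying ¬t → AX p: {n1, n3, n6}.
States satisfying AG (¬t → AX p): ∅.
States satisfying (t ∨ p) ∧ AG (¬t → AX p): ∅.
States satisfying AF AG ¬r ∨ (t ∨ p) ∧ AG (¬t → AX p): {n2}.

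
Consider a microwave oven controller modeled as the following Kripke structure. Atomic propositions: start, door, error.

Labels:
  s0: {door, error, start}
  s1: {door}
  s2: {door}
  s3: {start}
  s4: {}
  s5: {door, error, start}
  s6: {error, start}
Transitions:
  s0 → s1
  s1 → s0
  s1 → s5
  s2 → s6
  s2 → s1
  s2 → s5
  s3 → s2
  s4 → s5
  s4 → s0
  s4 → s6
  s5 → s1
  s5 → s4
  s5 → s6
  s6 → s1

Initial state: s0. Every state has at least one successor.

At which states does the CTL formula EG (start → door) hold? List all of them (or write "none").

{s0, s1, s2, s4, s5}

States satisfying start → door: {s0, s1, s2, s4, s5}.
States satisfying EG (start → door): {s0, s1, s2, s4, s5}.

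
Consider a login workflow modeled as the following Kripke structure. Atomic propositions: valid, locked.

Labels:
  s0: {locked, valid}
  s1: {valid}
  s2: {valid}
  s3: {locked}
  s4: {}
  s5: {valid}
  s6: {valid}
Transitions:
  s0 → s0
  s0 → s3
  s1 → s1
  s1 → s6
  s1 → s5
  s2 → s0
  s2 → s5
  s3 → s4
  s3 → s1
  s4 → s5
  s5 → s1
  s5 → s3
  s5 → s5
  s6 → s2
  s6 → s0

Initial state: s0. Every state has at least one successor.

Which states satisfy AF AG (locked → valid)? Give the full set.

none

States satisfying AG (locked → valid): ∅.
States satisfying AF AG (locked → valid): ∅.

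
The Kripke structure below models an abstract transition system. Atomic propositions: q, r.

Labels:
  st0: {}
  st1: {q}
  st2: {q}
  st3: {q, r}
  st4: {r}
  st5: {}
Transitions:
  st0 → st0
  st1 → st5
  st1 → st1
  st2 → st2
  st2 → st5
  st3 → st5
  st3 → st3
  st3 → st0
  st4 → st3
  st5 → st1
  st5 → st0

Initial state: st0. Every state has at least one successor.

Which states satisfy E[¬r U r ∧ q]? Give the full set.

States satisfying ¬r: {st0, st1, st2, st5}.
States satisfying r ∧ q: {st3}.
States satisfying E[¬r U r ∧ q]: {st3}.

{st3}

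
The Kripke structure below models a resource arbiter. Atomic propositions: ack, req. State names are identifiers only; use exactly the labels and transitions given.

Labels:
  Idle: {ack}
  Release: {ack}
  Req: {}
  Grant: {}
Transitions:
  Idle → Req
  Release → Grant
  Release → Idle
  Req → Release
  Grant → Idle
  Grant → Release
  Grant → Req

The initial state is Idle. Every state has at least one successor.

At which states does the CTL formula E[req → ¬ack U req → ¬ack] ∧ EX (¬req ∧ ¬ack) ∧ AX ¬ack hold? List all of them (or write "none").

{Idle}

States satisfying req → ¬ack: {Idle, Release, Req, Grant}.
States satisfying E[req → ¬ack U req → ¬ack]: {Idle, Release, Req, Grant}.
States satisfying ¬req ∧ ¬ack: {Req, Grant}.
States satisfying EX (¬req ∧ ¬ack): {Idle, Release, Grant}.
States satisfying ¬ack: {Req, Grant}.
States satisfying AX ¬ack: {Idle}.
States satisfying EX (¬req ∧ ¬ack) ∧ AX ¬ack: {Idle}.
States satisfying E[req → ¬ack U req → ¬ack] ∧ EX (¬req ∧ ¬ack) ∧ AX ¬ack: {Idle}.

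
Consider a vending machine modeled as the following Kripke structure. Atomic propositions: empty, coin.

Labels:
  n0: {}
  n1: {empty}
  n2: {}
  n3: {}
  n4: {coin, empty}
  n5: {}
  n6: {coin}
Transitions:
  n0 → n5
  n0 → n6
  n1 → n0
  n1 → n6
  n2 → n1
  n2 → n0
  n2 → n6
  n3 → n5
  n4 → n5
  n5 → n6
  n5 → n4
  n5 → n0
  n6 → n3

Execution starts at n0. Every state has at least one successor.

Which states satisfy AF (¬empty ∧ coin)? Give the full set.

{n6}

States satisfying ¬empty ∧ coin: {n6}.
States satisfying AF (¬empty ∧ coin): {n6}.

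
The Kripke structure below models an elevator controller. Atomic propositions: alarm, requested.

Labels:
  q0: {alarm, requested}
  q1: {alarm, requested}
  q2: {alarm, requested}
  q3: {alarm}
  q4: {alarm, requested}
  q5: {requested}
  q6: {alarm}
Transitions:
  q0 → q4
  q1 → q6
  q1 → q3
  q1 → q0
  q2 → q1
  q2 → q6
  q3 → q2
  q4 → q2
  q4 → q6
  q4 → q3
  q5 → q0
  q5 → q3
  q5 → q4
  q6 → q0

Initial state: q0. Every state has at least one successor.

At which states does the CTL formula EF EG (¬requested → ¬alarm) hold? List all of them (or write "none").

States satisfying EG (¬requested → ¬alarm): {q0, q1, q2, q4, q5}.
States satisfying EF EG (¬requested → ¬alarm): {q0, q1, q2, q3, q4, q5, q6}.

{q0, q1, q2, q3, q4, q5, q6}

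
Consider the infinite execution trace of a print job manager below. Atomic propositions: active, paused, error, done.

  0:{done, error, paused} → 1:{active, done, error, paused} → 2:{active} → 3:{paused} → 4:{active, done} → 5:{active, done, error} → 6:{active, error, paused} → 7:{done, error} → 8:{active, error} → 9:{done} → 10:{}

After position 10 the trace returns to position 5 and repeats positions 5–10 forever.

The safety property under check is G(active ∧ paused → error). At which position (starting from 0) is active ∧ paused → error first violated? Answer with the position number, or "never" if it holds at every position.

active ∧ paused → error holds at every position 0..10, and those are all the positions the trace ever visits, so the invariant G(active ∧ paused → error) is never violated.

never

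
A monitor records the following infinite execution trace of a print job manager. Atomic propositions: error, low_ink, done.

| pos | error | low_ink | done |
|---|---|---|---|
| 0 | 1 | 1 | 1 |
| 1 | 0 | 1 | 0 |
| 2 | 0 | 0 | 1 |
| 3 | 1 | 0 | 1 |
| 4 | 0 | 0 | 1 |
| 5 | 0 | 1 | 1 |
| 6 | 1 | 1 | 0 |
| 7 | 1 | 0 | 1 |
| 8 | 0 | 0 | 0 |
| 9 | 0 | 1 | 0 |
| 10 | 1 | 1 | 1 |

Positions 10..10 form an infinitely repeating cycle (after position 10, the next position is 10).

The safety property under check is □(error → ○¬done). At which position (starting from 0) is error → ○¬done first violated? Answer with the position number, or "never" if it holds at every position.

3

Check error → ○¬done at each position in order: 0 ✓, 1 ✓, 2 ✓.
At position 3 the labels are {done, error} and the next position 4 has {done}, so error → ○¬done is false there. This is the first violation.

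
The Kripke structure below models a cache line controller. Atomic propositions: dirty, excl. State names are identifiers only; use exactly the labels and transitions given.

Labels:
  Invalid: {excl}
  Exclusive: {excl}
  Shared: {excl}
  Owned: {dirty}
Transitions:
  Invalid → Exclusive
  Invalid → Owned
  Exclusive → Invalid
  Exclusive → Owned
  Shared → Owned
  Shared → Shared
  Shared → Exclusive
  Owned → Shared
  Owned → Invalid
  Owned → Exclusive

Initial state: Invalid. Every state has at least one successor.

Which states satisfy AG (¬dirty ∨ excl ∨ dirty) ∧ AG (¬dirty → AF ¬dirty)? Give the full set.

{Invalid, Exclusive, Shared, Owned}

States satisfying ¬dirty ∨ excl ∨ dirty: {Invalid, Exclusive, Shared, Owned}.
States satisfying AG (¬dirty ∨ excl ∨ dirty): {Invalid, Exclusive, Shared, Owned}.
States satisfying ¬dirty → AF ¬dirty: {Invalid, Exclusive, Shared, Owned}.
States satisfying AG (¬dirty → AF ¬dirty): {Invalid, Exclusive, Shared, Owned}.
States satisfying AG (¬dirty ∨ excl ∨ dirty) ∧ AG (¬dirty → AF ¬dirty): {Invalid, Exclusive, Shared, Owned}.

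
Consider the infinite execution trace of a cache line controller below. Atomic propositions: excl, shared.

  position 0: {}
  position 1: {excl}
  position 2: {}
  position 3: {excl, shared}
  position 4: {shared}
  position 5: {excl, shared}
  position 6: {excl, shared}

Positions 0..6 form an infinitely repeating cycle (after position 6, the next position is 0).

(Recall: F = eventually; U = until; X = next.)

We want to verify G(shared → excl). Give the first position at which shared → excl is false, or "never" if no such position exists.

4

Check shared → excl at each position in order: 0 ✓, 1 ✓, 2 ✓, 3 ✓.
At position 4 the labels are {shared}, so shared → excl is false there. This is the first violation.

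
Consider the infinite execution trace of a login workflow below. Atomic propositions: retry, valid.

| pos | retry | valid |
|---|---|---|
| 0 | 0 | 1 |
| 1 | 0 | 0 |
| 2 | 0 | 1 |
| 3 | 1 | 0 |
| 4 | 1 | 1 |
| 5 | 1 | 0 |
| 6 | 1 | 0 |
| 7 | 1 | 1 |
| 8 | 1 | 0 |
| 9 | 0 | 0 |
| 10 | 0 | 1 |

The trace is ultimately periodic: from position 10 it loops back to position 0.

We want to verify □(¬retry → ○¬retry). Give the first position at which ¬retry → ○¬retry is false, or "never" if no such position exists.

2

Check ¬retry → ○¬retry at each position in order: 0 ✓, 1 ✓.
At position 2 the labels are {valid} and the next position 3 has {retry}, so ¬retry → ○¬retry is false there. This is the first violation.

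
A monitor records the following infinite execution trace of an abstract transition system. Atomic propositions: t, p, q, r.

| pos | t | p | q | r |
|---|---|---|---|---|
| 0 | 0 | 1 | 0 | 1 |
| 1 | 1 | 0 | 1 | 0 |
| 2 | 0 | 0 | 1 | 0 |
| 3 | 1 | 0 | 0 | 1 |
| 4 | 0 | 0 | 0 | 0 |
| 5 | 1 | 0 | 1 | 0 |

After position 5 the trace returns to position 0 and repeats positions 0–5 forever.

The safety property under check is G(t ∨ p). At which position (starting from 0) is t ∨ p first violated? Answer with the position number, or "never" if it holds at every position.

2

Check t ∨ p at each position in order: 0 ✓, 1 ✓.
At position 2 the labels are {q}, so t ∨ p is false there. This is the first violation.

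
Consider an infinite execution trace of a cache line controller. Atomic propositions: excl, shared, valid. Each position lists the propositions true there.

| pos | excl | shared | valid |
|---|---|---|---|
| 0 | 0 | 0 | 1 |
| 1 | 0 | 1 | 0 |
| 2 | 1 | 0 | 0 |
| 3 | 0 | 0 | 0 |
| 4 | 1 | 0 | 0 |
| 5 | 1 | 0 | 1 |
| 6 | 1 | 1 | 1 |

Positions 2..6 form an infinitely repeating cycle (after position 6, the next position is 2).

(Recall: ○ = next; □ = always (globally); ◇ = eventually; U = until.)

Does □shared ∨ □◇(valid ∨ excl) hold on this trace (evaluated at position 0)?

shared must hold at every position from 0 onward. It fails at position 0, so □shared is false.
◇(valid ∨ excl) holds at every position 0..6, and those are all positions ever visited, so □◇(valid ∨ excl) holds.
At position 0: □shared is false; □◇(valid ∨ excl) is true; so □shared ∨ □◇(valid ∨ excl) is true.

Holds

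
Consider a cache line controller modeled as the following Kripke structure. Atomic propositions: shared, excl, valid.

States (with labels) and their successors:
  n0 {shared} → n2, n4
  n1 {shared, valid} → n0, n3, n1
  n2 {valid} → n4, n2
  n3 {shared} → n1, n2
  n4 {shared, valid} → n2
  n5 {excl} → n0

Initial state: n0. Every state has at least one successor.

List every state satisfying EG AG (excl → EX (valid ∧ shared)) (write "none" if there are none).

{n0, n1, n2, n3, n4}

States satisfying AG (excl → EX (valid ∧ shared)): {n0, n1, n2, n3, n4}.
States satisfying EG AG (excl → EX (valid ∧ shared)): {n0, n1, n2, n3, n4}.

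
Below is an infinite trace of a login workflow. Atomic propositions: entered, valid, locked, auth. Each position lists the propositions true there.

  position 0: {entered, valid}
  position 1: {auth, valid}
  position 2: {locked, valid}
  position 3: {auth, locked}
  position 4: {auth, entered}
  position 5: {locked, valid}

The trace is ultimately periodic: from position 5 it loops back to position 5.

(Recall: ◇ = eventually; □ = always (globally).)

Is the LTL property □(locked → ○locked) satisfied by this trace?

No

locked → ○locked must hold at every position from 0 onward. It fails at position 3, so □(locked → ○locked) is false.
Positions where locked holds: 2, 3, 5.
Check ○locked at each: 2→ok, 3→fails, 5→ok.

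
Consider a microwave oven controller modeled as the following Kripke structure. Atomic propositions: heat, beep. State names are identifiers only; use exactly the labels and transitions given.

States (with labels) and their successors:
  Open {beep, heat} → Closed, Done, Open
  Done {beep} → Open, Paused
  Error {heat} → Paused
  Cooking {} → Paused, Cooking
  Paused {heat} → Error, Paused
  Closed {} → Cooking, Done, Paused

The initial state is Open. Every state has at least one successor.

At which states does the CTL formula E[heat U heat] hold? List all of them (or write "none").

{Open, Error, Paused}

States satisfying heat: {Open, Error, Paused}.
States satisfying E[heat U heat]: {Open, Error, Paused}.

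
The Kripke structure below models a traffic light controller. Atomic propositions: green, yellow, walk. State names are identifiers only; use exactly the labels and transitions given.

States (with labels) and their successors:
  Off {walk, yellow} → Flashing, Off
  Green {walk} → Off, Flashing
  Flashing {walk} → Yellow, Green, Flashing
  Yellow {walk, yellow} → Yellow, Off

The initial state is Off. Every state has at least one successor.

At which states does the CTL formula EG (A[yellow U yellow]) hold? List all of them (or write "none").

{Off, Yellow}

States satisfying A[yellow U yellow]: {Off, Yellow}.
States satisfying EG (A[yellow U yellow]): {Off, Yellow}.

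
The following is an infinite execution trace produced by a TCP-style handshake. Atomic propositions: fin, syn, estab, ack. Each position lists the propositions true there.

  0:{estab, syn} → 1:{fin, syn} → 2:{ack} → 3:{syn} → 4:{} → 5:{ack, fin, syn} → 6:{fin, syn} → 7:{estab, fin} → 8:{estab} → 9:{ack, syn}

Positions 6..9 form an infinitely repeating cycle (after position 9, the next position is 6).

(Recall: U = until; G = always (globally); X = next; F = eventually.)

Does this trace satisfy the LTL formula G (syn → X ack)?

Does not hold

syn → X ack must hold at every position from 0 onward. It fails at position 0, so G (syn → X ack) is false.
Positions where syn holds: 0, 1, 3, 5, 6, 9.
Check X ack at each: 0→fails, 1→ok, 3→fails, 5→fails, 6→fails, 9→fails.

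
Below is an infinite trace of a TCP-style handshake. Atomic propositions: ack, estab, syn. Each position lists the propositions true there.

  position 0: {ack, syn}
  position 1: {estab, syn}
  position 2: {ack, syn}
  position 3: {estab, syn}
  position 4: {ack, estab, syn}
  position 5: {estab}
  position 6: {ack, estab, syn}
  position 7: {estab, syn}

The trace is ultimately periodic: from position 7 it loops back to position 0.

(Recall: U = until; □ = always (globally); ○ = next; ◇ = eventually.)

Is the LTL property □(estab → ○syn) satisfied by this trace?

estab → ○syn must hold at every position from 0 onward. It fails at position 4, so □(estab → ○syn) is false.
Positions where estab holds: 1, 3, 4, 5, 6, 7.
Check ○syn at each: 1→ok, 3→ok, 4→fails, 5→ok, 6→ok, 7→ok.

Does not hold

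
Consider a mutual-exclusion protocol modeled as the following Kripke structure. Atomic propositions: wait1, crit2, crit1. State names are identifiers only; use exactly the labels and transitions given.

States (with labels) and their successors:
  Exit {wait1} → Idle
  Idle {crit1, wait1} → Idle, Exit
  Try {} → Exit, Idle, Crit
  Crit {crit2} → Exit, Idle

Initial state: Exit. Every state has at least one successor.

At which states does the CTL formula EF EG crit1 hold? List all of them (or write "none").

States satisfying EG crit1: {Idle}.
States satisfying EF EG crit1: {Exit, Idle, Try, Crit}.

{Exit, Idle, Try, Crit}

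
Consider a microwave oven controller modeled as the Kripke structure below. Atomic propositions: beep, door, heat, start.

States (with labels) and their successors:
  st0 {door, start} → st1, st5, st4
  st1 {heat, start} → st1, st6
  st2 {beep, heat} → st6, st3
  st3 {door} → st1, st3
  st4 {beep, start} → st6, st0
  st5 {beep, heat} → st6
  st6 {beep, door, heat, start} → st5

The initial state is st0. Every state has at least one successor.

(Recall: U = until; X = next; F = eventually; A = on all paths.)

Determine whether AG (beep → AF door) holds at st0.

States satisfying beep → AF door: {st0, st1, st2, st3, st4, st5, st6}.
States satisfying AG (beep → AF door): {st0, st1, st2, st3, st4, st5, st6}.
Every state reachable from st0 satisfies beep → AF door.
st0 ∈ Sat(AG (beep → AF door)).

Holds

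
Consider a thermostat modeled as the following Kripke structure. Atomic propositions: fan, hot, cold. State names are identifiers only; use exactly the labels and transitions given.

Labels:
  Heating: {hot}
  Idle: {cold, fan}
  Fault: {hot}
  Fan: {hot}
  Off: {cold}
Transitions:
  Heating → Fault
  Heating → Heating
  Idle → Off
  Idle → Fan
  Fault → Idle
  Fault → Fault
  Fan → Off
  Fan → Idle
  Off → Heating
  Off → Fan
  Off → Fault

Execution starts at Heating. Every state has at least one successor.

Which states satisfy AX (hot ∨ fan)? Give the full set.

{Heating, Fault, Off}

States satisfying hot ∨ fan: {Heating, Idle, Fault, Fan}.
States satisfying AX (hot ∨ fan): {Heating, Fault, Off}.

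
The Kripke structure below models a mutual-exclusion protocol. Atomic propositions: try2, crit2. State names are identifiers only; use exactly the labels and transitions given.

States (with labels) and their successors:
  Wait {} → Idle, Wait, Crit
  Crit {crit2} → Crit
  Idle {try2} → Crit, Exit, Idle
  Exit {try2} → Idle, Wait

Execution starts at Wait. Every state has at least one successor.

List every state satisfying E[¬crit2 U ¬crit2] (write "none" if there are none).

States satisfying ¬crit2: {Wait, Idle, Exit}.
States satisfying E[¬crit2 U ¬crit2]: {Wait, Idle, Exit}.

{Wait, Idle, Exit}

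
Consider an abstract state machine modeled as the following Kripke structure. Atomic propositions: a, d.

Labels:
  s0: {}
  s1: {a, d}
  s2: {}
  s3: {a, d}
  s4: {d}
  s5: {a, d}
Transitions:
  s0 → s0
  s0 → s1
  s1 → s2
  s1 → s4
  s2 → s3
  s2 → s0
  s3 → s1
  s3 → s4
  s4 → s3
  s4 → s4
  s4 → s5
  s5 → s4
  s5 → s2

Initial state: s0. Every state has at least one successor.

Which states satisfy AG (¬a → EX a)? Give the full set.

States satisfying ¬a → EX a: {s0, s1, s2, s3, s4, s5}.
States satisfying AG (¬a → EX a): {s0, s1, s2, s3, s4, s5}.

{s0, s1, s2, s3, s4, s5}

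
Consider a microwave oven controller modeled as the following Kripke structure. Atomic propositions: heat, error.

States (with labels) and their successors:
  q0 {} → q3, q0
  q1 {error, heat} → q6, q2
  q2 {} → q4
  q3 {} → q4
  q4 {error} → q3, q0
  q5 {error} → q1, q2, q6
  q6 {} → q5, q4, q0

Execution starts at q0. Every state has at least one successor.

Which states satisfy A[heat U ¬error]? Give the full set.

States satisfying heat: {q1}.
States satisfying ¬error: {q0, q2, q3, q6}.
States satisfying A[heat U ¬error]: {q0, q1, q2, q3, q6}.

{q0, q1, q2, q3, q6}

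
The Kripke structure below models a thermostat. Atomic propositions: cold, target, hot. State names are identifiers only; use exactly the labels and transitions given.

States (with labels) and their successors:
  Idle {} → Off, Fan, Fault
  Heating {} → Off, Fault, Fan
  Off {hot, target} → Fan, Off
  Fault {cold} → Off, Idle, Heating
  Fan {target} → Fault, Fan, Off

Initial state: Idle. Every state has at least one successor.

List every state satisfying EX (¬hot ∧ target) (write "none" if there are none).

States satisfying ¬hot ∧ target: {Fan}.
States satisfying EX (¬hot ∧ target): {Idle, Heating, Off, Fan}.

{Idle, Heating, Off, Fan}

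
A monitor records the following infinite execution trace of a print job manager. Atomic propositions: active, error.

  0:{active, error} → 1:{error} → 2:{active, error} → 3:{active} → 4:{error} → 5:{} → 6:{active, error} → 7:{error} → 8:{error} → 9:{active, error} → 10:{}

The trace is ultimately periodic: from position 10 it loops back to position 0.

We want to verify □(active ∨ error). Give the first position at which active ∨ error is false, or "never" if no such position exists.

Check active ∨ error at each position in order: 0 ✓, 1 ✓, 2 ✓, 3 ✓, 4 ✓.
At position 5 the labels are {}, so active ∨ error is false there. This is the first violation.

5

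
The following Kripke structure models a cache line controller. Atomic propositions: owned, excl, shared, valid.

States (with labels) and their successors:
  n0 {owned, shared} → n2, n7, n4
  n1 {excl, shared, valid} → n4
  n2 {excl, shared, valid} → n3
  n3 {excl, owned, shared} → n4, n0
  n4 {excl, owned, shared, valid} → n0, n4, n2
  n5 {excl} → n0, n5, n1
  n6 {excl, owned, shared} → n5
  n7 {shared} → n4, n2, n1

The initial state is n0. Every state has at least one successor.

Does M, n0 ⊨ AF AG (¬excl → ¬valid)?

States satisfying AG (¬excl → ¬valid): {n0, n1, n2, n3, n4, n5, n6, n7}.
States satisfying AF AG (¬excl → ¬valid): {n0, n1, n2, n3, n4, n5, n6, n7}.
n0 ∈ Sat(AF AG (¬excl → ¬valid)).

Yes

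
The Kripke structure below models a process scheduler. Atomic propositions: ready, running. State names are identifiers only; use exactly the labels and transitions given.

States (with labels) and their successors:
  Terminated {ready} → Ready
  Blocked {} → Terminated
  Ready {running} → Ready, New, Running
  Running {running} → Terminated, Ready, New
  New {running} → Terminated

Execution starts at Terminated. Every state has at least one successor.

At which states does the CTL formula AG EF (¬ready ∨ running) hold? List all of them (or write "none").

States satisfying EF (¬ready ∨ running): {Terminated, Blocked, Ready, Running, New}.
States satisfying AG EF (¬ready ∨ running): {Terminated, Blocked, Ready, Running, New}.

{Terminated, Blocked, Ready, Running, New}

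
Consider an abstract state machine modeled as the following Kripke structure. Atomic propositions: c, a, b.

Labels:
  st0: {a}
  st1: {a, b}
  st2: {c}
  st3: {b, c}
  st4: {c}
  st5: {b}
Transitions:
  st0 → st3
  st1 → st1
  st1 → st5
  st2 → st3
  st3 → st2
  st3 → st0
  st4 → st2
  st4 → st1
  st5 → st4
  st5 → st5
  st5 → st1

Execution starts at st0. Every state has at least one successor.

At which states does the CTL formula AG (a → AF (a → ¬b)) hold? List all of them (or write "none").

{st0, st2, st3}

States satisfying a → AF (a → ¬b): {st0, st2, st3, st4, st5}.
States satisfying AG (a → AF (a → ¬b)): {st0, st2, st3}.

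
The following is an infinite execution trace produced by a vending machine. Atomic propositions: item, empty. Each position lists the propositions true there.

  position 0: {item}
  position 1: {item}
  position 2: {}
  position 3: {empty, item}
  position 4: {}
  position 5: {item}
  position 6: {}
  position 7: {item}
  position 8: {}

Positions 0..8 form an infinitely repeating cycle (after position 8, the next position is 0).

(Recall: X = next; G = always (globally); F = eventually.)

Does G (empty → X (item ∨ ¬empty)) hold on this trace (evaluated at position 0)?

Satisfied

empty → X (item ∨ ¬empty) holds at every position 0..8, and those are all positions ever visited, so G (empty → X (item ∨ ¬empty)) holds.
Positions where empty holds: 3.
Check X (item ∨ ¬empty) at each: 3→ok.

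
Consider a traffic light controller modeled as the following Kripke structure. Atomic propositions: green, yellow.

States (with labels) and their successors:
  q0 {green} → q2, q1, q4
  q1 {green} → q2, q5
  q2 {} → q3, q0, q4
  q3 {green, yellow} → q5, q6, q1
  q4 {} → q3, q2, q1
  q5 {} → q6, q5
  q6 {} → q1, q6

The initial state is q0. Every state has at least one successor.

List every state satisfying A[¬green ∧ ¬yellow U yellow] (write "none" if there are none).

States satisfying ¬green ∧ ¬yellow: {q2, q4, q5, q6}.
States satisfying yellow: {q3}.
States satisfying A[¬green ∧ ¬yellow U yellow]: {q3}.

{q3}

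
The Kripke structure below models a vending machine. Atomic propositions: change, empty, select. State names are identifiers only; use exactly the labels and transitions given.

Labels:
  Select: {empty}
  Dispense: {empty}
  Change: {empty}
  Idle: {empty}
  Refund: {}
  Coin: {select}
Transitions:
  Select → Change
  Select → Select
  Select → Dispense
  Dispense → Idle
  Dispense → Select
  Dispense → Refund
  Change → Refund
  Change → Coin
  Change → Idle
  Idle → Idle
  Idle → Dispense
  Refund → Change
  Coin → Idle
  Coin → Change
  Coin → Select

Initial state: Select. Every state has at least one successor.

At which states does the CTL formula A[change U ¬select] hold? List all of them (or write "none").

{Select, Dispense, Change, Idle, Refund}

States satisfying change: ∅.
States satisfying ¬select: {Select, Dispense, Change, Idle, Refund}.
States satisfying A[change U ¬select]: {Select, Dispense, Change, Idle, Refund}.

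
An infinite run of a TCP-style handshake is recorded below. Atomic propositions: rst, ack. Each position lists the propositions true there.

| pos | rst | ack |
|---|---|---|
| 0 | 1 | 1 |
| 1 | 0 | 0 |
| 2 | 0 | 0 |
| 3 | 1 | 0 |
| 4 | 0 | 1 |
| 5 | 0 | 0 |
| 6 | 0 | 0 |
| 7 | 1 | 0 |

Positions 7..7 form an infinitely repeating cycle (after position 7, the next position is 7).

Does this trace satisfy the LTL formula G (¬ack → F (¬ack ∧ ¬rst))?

¬ack → F (¬ack ∧ ¬rst) must hold at every position from 0 onward. It fails at position 7, so G (¬ack → F (¬ack ∧ ¬rst)) is false.
Positions where ¬ack holds: 1, 2, 3, 5, 6, 7.
Check F (¬ack ∧ ¬rst) at each: 1→ok, 2→ok, 3→ok, 5→ok, 6→ok, 7→fails.

Violated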